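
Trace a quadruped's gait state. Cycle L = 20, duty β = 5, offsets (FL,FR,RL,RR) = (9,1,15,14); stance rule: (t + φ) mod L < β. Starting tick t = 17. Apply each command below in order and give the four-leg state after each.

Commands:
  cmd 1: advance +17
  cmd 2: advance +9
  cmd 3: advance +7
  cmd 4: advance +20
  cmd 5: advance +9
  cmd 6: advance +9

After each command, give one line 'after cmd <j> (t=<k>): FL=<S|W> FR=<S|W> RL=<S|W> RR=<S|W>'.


start t=17: FL=W FR=W RL=W RR=W
cmd 1: advance +17 → t=34, phase=(3,15,9,8) → FL=S FR=W RL=W RR=W
cmd 2: advance +9 → t=43, phase=(12,4,18,17) → FL=W FR=S RL=W RR=W
cmd 3: advance +7 → t=50, phase=(19,11,5,4) → FL=W FR=W RL=W RR=S
cmd 4: advance +20 → t=70, phase=(19,11,5,4) → FL=W FR=W RL=W RR=S
cmd 5: advance +9 → t=79, phase=(8,0,14,13) → FL=W FR=S RL=W RR=W
cmd 6: advance +9 → t=88, phase=(17,9,3,2) → FL=W FR=W RL=S RR=S

after cmd 1 (t=34): FL=S FR=W RL=W RR=W
after cmd 2 (t=43): FL=W FR=S RL=W RR=W
after cmd 3 (t=50): FL=W FR=W RL=W RR=S
after cmd 4 (t=70): FL=W FR=W RL=W RR=S
after cmd 5 (t=79): FL=W FR=S RL=W RR=W
after cmd 6 (t=88): FL=W FR=W RL=S RR=S


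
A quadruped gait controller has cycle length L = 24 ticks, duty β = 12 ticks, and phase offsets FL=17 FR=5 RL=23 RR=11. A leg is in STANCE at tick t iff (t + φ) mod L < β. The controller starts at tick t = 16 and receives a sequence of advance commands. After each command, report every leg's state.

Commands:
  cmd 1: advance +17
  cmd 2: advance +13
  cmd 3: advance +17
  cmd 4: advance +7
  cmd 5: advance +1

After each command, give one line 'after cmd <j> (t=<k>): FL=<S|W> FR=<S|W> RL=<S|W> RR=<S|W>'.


after cmd 1 (t=33): FL=S FR=W RL=S RR=W
after cmd 2 (t=46): FL=W FR=S RL=W RR=S
after cmd 3 (t=63): FL=S FR=W RL=W RR=S
after cmd 4 (t=70): FL=W FR=S RL=W RR=S
after cmd 5 (t=71): FL=W FR=S RL=W RR=S

start t=16: FL=S FR=W RL=W RR=S
cmd 1: advance +17 → t=33, phase=(2,14,8,20) → FL=S FR=W RL=S RR=W
cmd 2: advance +13 → t=46, phase=(15,3,21,9) → FL=W FR=S RL=W RR=S
cmd 3: advance +17 → t=63, phase=(8,20,14,2) → FL=S FR=W RL=W RR=S
cmd 4: advance +7 → t=70, phase=(15,3,21,9) → FL=W FR=S RL=W RR=S
cmd 5: advance +1 → t=71, phase=(16,4,22,10) → FL=W FR=S RL=W RR=S


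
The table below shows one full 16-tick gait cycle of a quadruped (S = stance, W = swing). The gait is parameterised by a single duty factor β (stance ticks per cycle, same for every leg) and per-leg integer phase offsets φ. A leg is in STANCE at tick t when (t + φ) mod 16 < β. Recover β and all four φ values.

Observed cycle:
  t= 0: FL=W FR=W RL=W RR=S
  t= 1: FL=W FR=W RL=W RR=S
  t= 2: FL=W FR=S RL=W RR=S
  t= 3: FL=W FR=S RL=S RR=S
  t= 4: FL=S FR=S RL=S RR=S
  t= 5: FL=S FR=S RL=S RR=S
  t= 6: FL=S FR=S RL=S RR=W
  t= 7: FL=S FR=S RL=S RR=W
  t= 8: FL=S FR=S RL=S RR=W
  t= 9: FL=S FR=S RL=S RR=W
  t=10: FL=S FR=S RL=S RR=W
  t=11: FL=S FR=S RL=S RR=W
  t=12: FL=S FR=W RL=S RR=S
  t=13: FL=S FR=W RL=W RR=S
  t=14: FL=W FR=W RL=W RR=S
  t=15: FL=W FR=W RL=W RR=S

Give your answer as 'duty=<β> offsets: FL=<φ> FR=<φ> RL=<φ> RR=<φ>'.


duty β = stance ticks per leg = 10
FL: stance ticks = 10; W→S at t=4 → φ=12
FR: stance ticks = 10; W→S at t=2 → φ=14
RL: stance ticks = 10; W→S at t=3 → φ=13
RR: stance ticks = 10; W→S at t=12 → φ=4

duty=10 offsets: FL=12 FR=14 RL=13 RR=4


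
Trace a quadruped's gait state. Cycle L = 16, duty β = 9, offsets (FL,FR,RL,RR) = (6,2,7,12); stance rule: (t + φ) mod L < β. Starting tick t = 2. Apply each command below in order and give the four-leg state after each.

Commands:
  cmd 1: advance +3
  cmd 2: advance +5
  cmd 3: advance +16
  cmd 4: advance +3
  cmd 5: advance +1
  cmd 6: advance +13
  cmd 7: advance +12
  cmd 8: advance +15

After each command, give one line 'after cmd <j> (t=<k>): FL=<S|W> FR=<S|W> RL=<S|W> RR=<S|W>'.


start t=2: FL=S FR=S RL=W RR=W
cmd 1: advance +3 → t=5, phase=(11,7,12,1) → FL=W FR=S RL=W RR=S
cmd 2: advance +5 → t=10, phase=(0,12,1,6) → FL=S FR=W RL=S RR=S
cmd 3: advance +16 → t=26, phase=(0,12,1,6) → FL=S FR=W RL=S RR=S
cmd 4: advance +3 → t=29, phase=(3,15,4,9) → FL=S FR=W RL=S RR=W
cmd 5: advance +1 → t=30, phase=(4,0,5,10) → FL=S FR=S RL=S RR=W
cmd 6: advance +13 → t=43, phase=(1,13,2,7) → FL=S FR=W RL=S RR=S
cmd 7: advance +12 → t=55, phase=(13,9,14,3) → FL=W FR=W RL=W RR=S
cmd 8: advance +15 → t=70, phase=(12,8,13,2) → FL=W FR=S RL=W RR=S

after cmd 1 (t=5): FL=W FR=S RL=W RR=S
after cmd 2 (t=10): FL=S FR=W RL=S RR=S
after cmd 3 (t=26): FL=S FR=W RL=S RR=S
after cmd 4 (t=29): FL=S FR=W RL=S RR=W
after cmd 5 (t=30): FL=S FR=S RL=S RR=W
after cmd 6 (t=43): FL=S FR=W RL=S RR=S
after cmd 7 (t=55): FL=W FR=W RL=W RR=S
after cmd 8 (t=70): FL=W FR=S RL=W RR=S


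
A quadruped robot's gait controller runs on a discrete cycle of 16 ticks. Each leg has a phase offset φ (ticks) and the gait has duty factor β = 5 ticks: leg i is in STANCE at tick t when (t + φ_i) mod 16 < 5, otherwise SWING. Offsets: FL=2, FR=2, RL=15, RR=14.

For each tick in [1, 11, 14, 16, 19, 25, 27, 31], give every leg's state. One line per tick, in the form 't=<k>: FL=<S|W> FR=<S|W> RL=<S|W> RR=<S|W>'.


t=1: FL=S FR=S RL=S RR=W
t=11: FL=W FR=W RL=W RR=W
t=14: FL=S FR=S RL=W RR=W
t=16: FL=S FR=S RL=W RR=W
t=19: FL=W FR=W RL=S RR=S
t=25: FL=W FR=W RL=W RR=W
t=27: FL=W FR=W RL=W RR=W
t=31: FL=S FR=S RL=W RR=W

t=1: phase=(3,3,0,15) vs β=5 → FL=S FR=S RL=S RR=W
t=11: phase=(13,13,10,9) vs β=5 → FL=W FR=W RL=W RR=W
t=14: phase=(0,0,13,12) vs β=5 → FL=S FR=S RL=W RR=W
t=16: phase=(2,2,15,14) vs β=5 → FL=S FR=S RL=W RR=W
t=19: phase=(5,5,2,1) vs β=5 → FL=W FR=W RL=S RR=S
t=25: phase=(11,11,8,7) vs β=5 → FL=W FR=W RL=W RR=W
t=27: phase=(13,13,10,9) vs β=5 → FL=W FR=W RL=W RR=W
t=31: phase=(1,1,14,13) vs β=5 → FL=S FR=S RL=W RR=W


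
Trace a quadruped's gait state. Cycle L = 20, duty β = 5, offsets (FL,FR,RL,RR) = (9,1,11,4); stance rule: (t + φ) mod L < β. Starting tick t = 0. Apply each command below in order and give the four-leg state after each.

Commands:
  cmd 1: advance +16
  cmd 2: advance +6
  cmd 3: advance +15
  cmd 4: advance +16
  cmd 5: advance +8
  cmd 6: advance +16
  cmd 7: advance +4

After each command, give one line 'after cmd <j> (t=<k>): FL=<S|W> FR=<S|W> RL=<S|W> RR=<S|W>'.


start t=0: FL=W FR=S RL=W RR=S
cmd 1: advance +16 → t=16, phase=(5,17,7,0) → FL=W FR=W RL=W RR=S
cmd 2: advance +6 → t=22, phase=(11,3,13,6) → FL=W FR=S RL=W RR=W
cmd 3: advance +15 → t=37, phase=(6,18,8,1) → FL=W FR=W RL=W RR=S
cmd 4: advance +16 → t=53, phase=(2,14,4,17) → FL=S FR=W RL=S RR=W
cmd 5: advance +8 → t=61, phase=(10,2,12,5) → FL=W FR=S RL=W RR=W
cmd 6: advance +16 → t=77, phase=(6,18,8,1) → FL=W FR=W RL=W RR=S
cmd 7: advance +4 → t=81, phase=(10,2,12,5) → FL=W FR=S RL=W RR=W

after cmd 1 (t=16): FL=W FR=W RL=W RR=S
after cmd 2 (t=22): FL=W FR=S RL=W RR=W
after cmd 3 (t=37): FL=W FR=W RL=W RR=S
after cmd 4 (t=53): FL=S FR=W RL=S RR=W
after cmd 5 (t=61): FL=W FR=S RL=W RR=W
after cmd 6 (t=77): FL=W FR=W RL=W RR=S
after cmd 7 (t=81): FL=W FR=S RL=W RR=W


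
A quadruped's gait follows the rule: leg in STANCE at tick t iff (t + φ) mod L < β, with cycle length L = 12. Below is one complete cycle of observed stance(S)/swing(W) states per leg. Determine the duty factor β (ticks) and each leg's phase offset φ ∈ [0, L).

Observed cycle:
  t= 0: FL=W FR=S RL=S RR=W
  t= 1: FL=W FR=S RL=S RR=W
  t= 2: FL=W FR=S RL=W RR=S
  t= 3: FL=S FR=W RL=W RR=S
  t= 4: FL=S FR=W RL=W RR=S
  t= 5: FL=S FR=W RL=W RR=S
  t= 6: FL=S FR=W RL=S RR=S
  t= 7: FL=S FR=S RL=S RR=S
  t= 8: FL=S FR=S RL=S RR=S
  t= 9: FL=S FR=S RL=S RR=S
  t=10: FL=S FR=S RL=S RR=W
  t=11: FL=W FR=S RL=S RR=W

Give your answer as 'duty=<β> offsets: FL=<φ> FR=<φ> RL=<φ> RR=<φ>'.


duty=8 offsets: FL=9 FR=5 RL=6 RR=10

duty β = stance ticks per leg = 8
FL: stance ticks = 8; W→S at t=3 → φ=9
FR: stance ticks = 8; W→S at t=7 → φ=5
RL: stance ticks = 8; W→S at t=6 → φ=6
RR: stance ticks = 8; W→S at t=2 → φ=10


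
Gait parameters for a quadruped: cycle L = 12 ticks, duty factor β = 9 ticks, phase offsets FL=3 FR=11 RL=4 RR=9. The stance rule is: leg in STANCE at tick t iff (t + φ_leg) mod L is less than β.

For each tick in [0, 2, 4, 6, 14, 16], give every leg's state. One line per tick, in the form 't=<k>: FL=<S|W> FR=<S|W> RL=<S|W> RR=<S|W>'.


t=0: FL=S FR=W RL=S RR=W
t=2: FL=S FR=S RL=S RR=W
t=4: FL=S FR=S RL=S RR=S
t=6: FL=W FR=S RL=W RR=S
t=14: FL=S FR=S RL=S RR=W
t=16: FL=S FR=S RL=S RR=S

t=0: phase=(3,11,4,9) vs β=9 → FL=S FR=W RL=S RR=W
t=2: phase=(5,1,6,11) vs β=9 → FL=S FR=S RL=S RR=W
t=4: phase=(7,3,8,1) vs β=9 → FL=S FR=S RL=S RR=S
t=6: phase=(9,5,10,3) vs β=9 → FL=W FR=S RL=W RR=S
t=14: phase=(5,1,6,11) vs β=9 → FL=S FR=S RL=S RR=W
t=16: phase=(7,3,8,1) vs β=9 → FL=S FR=S RL=S RR=S


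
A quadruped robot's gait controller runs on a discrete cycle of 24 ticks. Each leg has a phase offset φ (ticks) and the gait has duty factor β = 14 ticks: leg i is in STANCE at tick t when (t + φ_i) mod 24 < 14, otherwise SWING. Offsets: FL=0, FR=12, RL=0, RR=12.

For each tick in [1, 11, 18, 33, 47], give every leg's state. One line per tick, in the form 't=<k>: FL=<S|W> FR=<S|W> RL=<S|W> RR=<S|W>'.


t=1: phase=(1,13,1,13) vs β=14 → FL=S FR=S RL=S RR=S
t=11: phase=(11,23,11,23) vs β=14 → FL=S FR=W RL=S RR=W
t=18: phase=(18,6,18,6) vs β=14 → FL=W FR=S RL=W RR=S
t=33: phase=(9,21,9,21) vs β=14 → FL=S FR=W RL=S RR=W
t=47: phase=(23,11,23,11) vs β=14 → FL=W FR=S RL=W RR=S

t=1: FL=S FR=S RL=S RR=S
t=11: FL=S FR=W RL=S RR=W
t=18: FL=W FR=S RL=W RR=S
t=33: FL=S FR=W RL=S RR=W
t=47: FL=W FR=S RL=W RR=S


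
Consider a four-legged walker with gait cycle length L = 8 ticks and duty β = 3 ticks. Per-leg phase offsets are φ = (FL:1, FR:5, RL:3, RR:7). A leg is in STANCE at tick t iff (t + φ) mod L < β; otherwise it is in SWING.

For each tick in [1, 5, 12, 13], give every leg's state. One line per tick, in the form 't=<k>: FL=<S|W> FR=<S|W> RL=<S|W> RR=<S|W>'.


t=1: FL=S FR=W RL=W RR=S
t=5: FL=W FR=S RL=S RR=W
t=12: FL=W FR=S RL=W RR=W
t=13: FL=W FR=S RL=S RR=W

t=1: phase=(2,6,4,0) vs β=3 → FL=S FR=W RL=W RR=S
t=5: phase=(6,2,0,4) vs β=3 → FL=W FR=S RL=S RR=W
t=12: phase=(5,1,7,3) vs β=3 → FL=W FR=S RL=W RR=W
t=13: phase=(6,2,0,4) vs β=3 → FL=W FR=S RL=S RR=W


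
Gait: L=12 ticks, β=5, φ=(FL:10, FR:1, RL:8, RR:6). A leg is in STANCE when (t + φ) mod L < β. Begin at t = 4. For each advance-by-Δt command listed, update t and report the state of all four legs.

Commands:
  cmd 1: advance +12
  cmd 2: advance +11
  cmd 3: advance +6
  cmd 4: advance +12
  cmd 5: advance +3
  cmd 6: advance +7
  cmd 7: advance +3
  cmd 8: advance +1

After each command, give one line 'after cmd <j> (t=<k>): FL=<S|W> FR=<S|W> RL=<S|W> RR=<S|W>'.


start t=4: FL=S FR=W RL=S RR=W
cmd 1: advance +12 → t=16, phase=(2,5,0,10) → FL=S FR=W RL=S RR=W
cmd 2: advance +11 → t=27, phase=(1,4,11,9) → FL=S FR=S RL=W RR=W
cmd 3: advance +6 → t=33, phase=(7,10,5,3) → FL=W FR=W RL=W RR=S
cmd 4: advance +12 → t=45, phase=(7,10,5,3) → FL=W FR=W RL=W RR=S
cmd 5: advance +3 → t=48, phase=(10,1,8,6) → FL=W FR=S RL=W RR=W
cmd 6: advance +7 → t=55, phase=(5,8,3,1) → FL=W FR=W RL=S RR=S
cmd 7: advance +3 → t=58, phase=(8,11,6,4) → FL=W FR=W RL=W RR=S
cmd 8: advance +1 → t=59, phase=(9,0,7,5) → FL=W FR=S RL=W RR=W

after cmd 1 (t=16): FL=S FR=W RL=S RR=W
after cmd 2 (t=27): FL=S FR=S RL=W RR=W
after cmd 3 (t=33): FL=W FR=W RL=W RR=S
after cmd 4 (t=45): FL=W FR=W RL=W RR=S
after cmd 5 (t=48): FL=W FR=S RL=W RR=W
after cmd 6 (t=55): FL=W FR=W RL=S RR=S
after cmd 7 (t=58): FL=W FR=W RL=W RR=S
after cmd 8 (t=59): FL=W FR=S RL=W RR=W


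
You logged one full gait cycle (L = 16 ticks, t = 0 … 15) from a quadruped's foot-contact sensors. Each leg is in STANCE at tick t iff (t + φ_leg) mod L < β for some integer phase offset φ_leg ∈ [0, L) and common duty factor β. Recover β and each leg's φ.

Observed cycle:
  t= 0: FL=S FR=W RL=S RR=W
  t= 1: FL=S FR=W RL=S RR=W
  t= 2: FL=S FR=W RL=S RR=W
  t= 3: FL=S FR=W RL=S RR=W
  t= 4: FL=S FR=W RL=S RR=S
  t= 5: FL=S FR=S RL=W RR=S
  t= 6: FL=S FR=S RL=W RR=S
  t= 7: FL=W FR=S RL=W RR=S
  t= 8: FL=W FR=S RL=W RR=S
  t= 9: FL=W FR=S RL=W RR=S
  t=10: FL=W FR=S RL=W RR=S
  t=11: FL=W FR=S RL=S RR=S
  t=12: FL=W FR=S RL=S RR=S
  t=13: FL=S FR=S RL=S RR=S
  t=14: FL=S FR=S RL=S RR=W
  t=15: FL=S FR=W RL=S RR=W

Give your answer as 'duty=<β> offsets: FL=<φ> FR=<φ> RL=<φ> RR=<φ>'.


duty β = stance ticks per leg = 10
FL: stance ticks = 10; W→S at t=13 → φ=3
FR: stance ticks = 10; W→S at t=5 → φ=11
RL: stance ticks = 10; W→S at t=11 → φ=5
RR: stance ticks = 10; W→S at t=4 → φ=12

duty=10 offsets: FL=3 FR=11 RL=5 RR=12


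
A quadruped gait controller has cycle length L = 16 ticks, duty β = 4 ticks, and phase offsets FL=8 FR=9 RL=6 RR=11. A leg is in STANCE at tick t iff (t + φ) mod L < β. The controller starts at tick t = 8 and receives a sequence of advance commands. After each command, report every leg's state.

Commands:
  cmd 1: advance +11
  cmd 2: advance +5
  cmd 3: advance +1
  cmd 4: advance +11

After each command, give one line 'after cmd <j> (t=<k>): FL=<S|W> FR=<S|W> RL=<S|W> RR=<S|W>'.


start t=8: FL=S FR=S RL=W RR=S
cmd 1: advance +11 → t=19, phase=(11,12,9,14) → FL=W FR=W RL=W RR=W
cmd 2: advance +5 → t=24, phase=(0,1,14,3) → FL=S FR=S RL=W RR=S
cmd 3: advance +1 → t=25, phase=(1,2,15,4) → FL=S FR=S RL=W RR=W
cmd 4: advance +11 → t=36, phase=(12,13,10,15) → FL=W FR=W RL=W RR=W

after cmd 1 (t=19): FL=W FR=W RL=W RR=W
after cmd 2 (t=24): FL=S FR=S RL=W RR=S
after cmd 3 (t=25): FL=S FR=S RL=W RR=W
after cmd 4 (t=36): FL=W FR=W RL=W RR=W


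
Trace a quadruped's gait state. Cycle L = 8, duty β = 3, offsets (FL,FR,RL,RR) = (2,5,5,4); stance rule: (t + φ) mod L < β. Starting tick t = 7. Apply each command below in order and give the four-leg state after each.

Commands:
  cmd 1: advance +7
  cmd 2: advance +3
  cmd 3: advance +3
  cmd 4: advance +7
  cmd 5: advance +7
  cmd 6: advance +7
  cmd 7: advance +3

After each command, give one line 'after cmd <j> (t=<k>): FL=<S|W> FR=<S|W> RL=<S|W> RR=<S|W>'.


after cmd 1 (t=14): FL=S FR=W RL=W RR=S
after cmd 2 (t=17): FL=W FR=W RL=W RR=W
after cmd 3 (t=20): FL=W FR=S RL=S RR=S
after cmd 4 (t=27): FL=W FR=S RL=S RR=W
after cmd 5 (t=34): FL=W FR=W RL=W RR=W
after cmd 6 (t=41): FL=W FR=W RL=W RR=W
after cmd 7 (t=44): FL=W FR=S RL=S RR=S

start t=7: FL=S FR=W RL=W RR=W
cmd 1: advance +7 → t=14, phase=(0,3,3,2) → FL=S FR=W RL=W RR=S
cmd 2: advance +3 → t=17, phase=(3,6,6,5) → FL=W FR=W RL=W RR=W
cmd 3: advance +3 → t=20, phase=(6,1,1,0) → FL=W FR=S RL=S RR=S
cmd 4: advance +7 → t=27, phase=(5,0,0,7) → FL=W FR=S RL=S RR=W
cmd 5: advance +7 → t=34, phase=(4,7,7,6) → FL=W FR=W RL=W RR=W
cmd 6: advance +7 → t=41, phase=(3,6,6,5) → FL=W FR=W RL=W RR=W
cmd 7: advance +3 → t=44, phase=(6,1,1,0) → FL=W FR=S RL=S RR=S


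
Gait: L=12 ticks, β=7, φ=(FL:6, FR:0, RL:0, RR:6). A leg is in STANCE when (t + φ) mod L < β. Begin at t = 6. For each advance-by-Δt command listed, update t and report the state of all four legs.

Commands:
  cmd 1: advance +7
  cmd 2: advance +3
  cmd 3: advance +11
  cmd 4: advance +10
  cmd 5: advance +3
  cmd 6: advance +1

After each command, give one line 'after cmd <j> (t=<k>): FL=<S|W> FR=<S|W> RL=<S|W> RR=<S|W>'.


start t=6: FL=S FR=S RL=S RR=S
cmd 1: advance +7 → t=13, phase=(7,1,1,7) → FL=W FR=S RL=S RR=W
cmd 2: advance +3 → t=16, phase=(10,4,4,10) → FL=W FR=S RL=S RR=W
cmd 3: advance +11 → t=27, phase=(9,3,3,9) → FL=W FR=S RL=S RR=W
cmd 4: advance +10 → t=37, phase=(7,1,1,7) → FL=W FR=S RL=S RR=W
cmd 5: advance +3 → t=40, phase=(10,4,4,10) → FL=W FR=S RL=S RR=W
cmd 6: advance +1 → t=41, phase=(11,5,5,11) → FL=W FR=S RL=S RR=W

after cmd 1 (t=13): FL=W FR=S RL=S RR=W
after cmd 2 (t=16): FL=W FR=S RL=S RR=W
after cmd 3 (t=27): FL=W FR=S RL=S RR=W
after cmd 4 (t=37): FL=W FR=S RL=S RR=W
after cmd 5 (t=40): FL=W FR=S RL=S RR=W
after cmd 6 (t=41): FL=W FR=S RL=S RR=W


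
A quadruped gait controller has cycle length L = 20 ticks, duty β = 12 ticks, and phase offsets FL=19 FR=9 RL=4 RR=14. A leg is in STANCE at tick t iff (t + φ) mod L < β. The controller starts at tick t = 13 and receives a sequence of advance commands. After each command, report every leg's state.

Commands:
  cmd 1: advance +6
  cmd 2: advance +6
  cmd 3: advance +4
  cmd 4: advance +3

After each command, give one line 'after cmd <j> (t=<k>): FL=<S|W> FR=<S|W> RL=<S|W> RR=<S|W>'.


after cmd 1 (t=19): FL=W FR=S RL=S RR=W
after cmd 2 (t=25): FL=S FR=W RL=S RR=W
after cmd 3 (t=29): FL=S FR=W RL=W RR=S
after cmd 4 (t=32): FL=S FR=S RL=W RR=S

start t=13: FL=W FR=S RL=W RR=S
cmd 1: advance +6 → t=19, phase=(18,8,3,13) → FL=W FR=S RL=S RR=W
cmd 2: advance +6 → t=25, phase=(4,14,9,19) → FL=S FR=W RL=S RR=W
cmd 3: advance +4 → t=29, phase=(8,18,13,3) → FL=S FR=W RL=W RR=S
cmd 4: advance +3 → t=32, phase=(11,1,16,6) → FL=S FR=S RL=W RR=S


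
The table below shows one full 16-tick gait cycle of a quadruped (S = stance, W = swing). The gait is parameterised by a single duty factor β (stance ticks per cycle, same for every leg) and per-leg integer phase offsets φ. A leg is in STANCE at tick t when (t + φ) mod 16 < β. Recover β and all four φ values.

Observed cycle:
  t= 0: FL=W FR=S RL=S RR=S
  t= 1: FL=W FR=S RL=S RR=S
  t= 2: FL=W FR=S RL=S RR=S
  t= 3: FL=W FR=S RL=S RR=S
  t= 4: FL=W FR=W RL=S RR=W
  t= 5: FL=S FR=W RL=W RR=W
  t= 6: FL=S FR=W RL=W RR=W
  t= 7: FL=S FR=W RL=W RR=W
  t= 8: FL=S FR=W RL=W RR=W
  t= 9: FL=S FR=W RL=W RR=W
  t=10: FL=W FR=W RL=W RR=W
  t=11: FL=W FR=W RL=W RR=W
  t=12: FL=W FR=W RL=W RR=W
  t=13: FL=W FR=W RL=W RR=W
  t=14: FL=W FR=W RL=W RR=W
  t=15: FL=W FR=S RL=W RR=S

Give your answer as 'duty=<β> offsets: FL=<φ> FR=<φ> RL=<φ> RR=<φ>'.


duty β = stance ticks per leg = 5
FL: stance ticks = 5; W→S at t=5 → φ=11
FR: stance ticks = 5; W→S at t=15 → φ=1
RL: stance ticks = 5; W→S at t=0 → φ=0
RR: stance ticks = 5; W→S at t=15 → φ=1

duty=5 offsets: FL=11 FR=1 RL=0 RR=1


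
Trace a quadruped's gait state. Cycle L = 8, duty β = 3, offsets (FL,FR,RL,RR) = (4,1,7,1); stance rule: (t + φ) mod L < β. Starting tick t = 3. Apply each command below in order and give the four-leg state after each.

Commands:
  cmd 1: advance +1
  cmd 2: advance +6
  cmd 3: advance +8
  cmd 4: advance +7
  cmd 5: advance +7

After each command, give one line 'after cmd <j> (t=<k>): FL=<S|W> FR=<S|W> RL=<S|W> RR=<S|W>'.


start t=3: FL=W FR=W RL=S RR=W
cmd 1: advance +1 → t=4, phase=(0,5,3,5) → FL=S FR=W RL=W RR=W
cmd 2: advance +6 → t=10, phase=(6,3,1,3) → FL=W FR=W RL=S RR=W
cmd 3: advance +8 → t=18, phase=(6,3,1,3) → FL=W FR=W RL=S RR=W
cmd 4: advance +7 → t=25, phase=(5,2,0,2) → FL=W FR=S RL=S RR=S
cmd 5: advance +7 → t=32, phase=(4,1,7,1) → FL=W FR=S RL=W RR=S

after cmd 1 (t=4): FL=S FR=W RL=W RR=W
after cmd 2 (t=10): FL=W FR=W RL=S RR=W
after cmd 3 (t=18): FL=W FR=W RL=S RR=W
after cmd 4 (t=25): FL=W FR=S RL=S RR=S
after cmd 5 (t=32): FL=W FR=S RL=W RR=S


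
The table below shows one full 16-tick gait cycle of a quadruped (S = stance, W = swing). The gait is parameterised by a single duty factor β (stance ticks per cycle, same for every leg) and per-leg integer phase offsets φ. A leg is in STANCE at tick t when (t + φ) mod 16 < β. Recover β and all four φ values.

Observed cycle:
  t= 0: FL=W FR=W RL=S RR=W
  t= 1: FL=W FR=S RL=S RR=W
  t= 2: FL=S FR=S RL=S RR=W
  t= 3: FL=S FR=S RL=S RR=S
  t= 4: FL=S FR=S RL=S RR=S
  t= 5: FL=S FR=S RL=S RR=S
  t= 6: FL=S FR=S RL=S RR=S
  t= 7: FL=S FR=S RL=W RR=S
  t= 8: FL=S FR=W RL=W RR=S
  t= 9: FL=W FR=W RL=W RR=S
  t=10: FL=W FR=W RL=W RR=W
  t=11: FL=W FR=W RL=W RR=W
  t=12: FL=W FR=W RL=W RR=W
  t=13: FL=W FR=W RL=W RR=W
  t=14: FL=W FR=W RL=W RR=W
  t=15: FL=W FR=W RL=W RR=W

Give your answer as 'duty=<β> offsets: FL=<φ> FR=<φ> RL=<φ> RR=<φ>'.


duty β = stance ticks per leg = 7
FL: stance ticks = 7; W→S at t=2 → φ=14
FR: stance ticks = 7; W→S at t=1 → φ=15
RL: stance ticks = 7; W→S at t=0 → φ=0
RR: stance ticks = 7; W→S at t=3 → φ=13

duty=7 offsets: FL=14 FR=15 RL=0 RR=13


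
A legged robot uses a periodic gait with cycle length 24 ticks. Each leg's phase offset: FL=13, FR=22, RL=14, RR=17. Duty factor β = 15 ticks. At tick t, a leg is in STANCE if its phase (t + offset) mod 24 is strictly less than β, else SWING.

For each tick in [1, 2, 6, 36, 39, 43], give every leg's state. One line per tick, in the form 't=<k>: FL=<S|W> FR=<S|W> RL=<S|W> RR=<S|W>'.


t=1: FL=S FR=W RL=W RR=W
t=2: FL=W FR=S RL=W RR=W
t=6: FL=W FR=S RL=W RR=W
t=36: FL=S FR=S RL=S RR=S
t=39: FL=S FR=S RL=S RR=S
t=43: FL=S FR=W RL=S RR=S

t=1: phase=(14,23,15,18) vs β=15 → FL=S FR=W RL=W RR=W
t=2: phase=(15,0,16,19) vs β=15 → FL=W FR=S RL=W RR=W
t=6: phase=(19,4,20,23) vs β=15 → FL=W FR=S RL=W RR=W
t=36: phase=(1,10,2,5) vs β=15 → FL=S FR=S RL=S RR=S
t=39: phase=(4,13,5,8) vs β=15 → FL=S FR=S RL=S RR=S
t=43: phase=(8,17,9,12) vs β=15 → FL=S FR=W RL=S RR=S


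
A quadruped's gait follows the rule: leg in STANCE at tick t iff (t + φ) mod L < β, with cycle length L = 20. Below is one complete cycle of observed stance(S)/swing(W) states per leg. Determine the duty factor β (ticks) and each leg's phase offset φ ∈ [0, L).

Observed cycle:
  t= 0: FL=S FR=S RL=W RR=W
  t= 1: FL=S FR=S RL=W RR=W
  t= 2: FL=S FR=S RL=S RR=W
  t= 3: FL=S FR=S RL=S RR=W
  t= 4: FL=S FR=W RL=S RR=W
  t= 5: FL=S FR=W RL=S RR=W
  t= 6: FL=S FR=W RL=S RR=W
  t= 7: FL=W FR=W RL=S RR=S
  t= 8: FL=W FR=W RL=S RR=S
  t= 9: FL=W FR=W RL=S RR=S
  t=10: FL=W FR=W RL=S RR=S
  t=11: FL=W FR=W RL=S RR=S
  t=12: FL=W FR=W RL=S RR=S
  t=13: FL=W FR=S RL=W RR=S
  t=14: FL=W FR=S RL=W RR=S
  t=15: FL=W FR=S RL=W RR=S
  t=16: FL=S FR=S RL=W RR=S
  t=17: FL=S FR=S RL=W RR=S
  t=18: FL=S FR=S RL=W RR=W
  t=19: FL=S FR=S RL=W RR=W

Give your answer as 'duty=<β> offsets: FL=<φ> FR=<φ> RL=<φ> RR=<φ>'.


duty β = stance ticks per leg = 11
FL: stance ticks = 11; W→S at t=16 → φ=4
FR: stance ticks = 11; W→S at t=13 → φ=7
RL: stance ticks = 11; W→S at t=2 → φ=18
RR: stance ticks = 11; W→S at t=7 → φ=13

duty=11 offsets: FL=4 FR=7 RL=18 RR=13


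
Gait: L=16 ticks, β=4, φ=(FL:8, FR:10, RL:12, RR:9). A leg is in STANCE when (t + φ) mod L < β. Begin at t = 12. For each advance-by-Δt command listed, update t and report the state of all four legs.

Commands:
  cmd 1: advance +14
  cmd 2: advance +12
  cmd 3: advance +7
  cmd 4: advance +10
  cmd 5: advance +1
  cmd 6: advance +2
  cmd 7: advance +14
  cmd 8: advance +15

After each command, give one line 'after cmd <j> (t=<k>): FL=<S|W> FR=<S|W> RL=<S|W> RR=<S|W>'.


after cmd 1 (t=26): FL=S FR=W RL=W RR=S
after cmd 2 (t=38): FL=W FR=S RL=S RR=W
after cmd 3 (t=45): FL=W FR=W RL=W RR=W
after cmd 4 (t=55): FL=W FR=S RL=S RR=S
after cmd 5 (t=56): FL=S FR=S RL=W RR=S
after cmd 6 (t=58): FL=S FR=W RL=W RR=S
after cmd 7 (t=72): FL=S FR=S RL=W RR=S
after cmd 8 (t=87): FL=W FR=S RL=S RR=S

start t=12: FL=W FR=W RL=W RR=W
cmd 1: advance +14 → t=26, phase=(2,4,6,3) → FL=S FR=W RL=W RR=S
cmd 2: advance +12 → t=38, phase=(14,0,2,15) → FL=W FR=S RL=S RR=W
cmd 3: advance +7 → t=45, phase=(5,7,9,6) → FL=W FR=W RL=W RR=W
cmd 4: advance +10 → t=55, phase=(15,1,3,0) → FL=W FR=S RL=S RR=S
cmd 5: advance +1 → t=56, phase=(0,2,4,1) → FL=S FR=S RL=W RR=S
cmd 6: advance +2 → t=58, phase=(2,4,6,3) → FL=S FR=W RL=W RR=S
cmd 7: advance +14 → t=72, phase=(0,2,4,1) → FL=S FR=S RL=W RR=S
cmd 8: advance +15 → t=87, phase=(15,1,3,0) → FL=W FR=S RL=S RR=S


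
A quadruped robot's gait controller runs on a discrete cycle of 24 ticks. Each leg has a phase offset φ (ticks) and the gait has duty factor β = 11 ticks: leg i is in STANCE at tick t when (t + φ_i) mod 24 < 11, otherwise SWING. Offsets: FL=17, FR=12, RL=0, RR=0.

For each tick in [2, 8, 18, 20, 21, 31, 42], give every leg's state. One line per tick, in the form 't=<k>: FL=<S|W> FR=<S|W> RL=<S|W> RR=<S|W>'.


t=2: FL=W FR=W RL=S RR=S
t=8: FL=S FR=W RL=S RR=S
t=18: FL=W FR=S RL=W RR=W
t=20: FL=W FR=S RL=W RR=W
t=21: FL=W FR=S RL=W RR=W
t=31: FL=S FR=W RL=S RR=S
t=42: FL=W FR=S RL=W RR=W

t=2: phase=(19,14,2,2) vs β=11 → FL=W FR=W RL=S RR=S
t=8: phase=(1,20,8,8) vs β=11 → FL=S FR=W RL=S RR=S
t=18: phase=(11,6,18,18) vs β=11 → FL=W FR=S RL=W RR=W
t=20: phase=(13,8,20,20) vs β=11 → FL=W FR=S RL=W RR=W
t=21: phase=(14,9,21,21) vs β=11 → FL=W FR=S RL=W RR=W
t=31: phase=(0,19,7,7) vs β=11 → FL=S FR=W RL=S RR=S
t=42: phase=(11,6,18,18) vs β=11 → FL=W FR=S RL=W RR=W


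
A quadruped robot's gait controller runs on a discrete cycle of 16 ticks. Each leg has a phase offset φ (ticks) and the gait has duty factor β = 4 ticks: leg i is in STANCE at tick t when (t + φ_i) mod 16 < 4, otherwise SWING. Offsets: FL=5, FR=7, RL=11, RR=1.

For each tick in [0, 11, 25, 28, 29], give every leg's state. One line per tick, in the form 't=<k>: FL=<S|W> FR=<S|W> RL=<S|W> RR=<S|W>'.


t=0: FL=W FR=W RL=W RR=S
t=11: FL=S FR=S RL=W RR=W
t=25: FL=W FR=S RL=W RR=W
t=28: FL=S FR=S RL=W RR=W
t=29: FL=S FR=W RL=W RR=W

t=0: phase=(5,7,11,1) vs β=4 → FL=W FR=W RL=W RR=S
t=11: phase=(0,2,6,12) vs β=4 → FL=S FR=S RL=W RR=W
t=25: phase=(14,0,4,10) vs β=4 → FL=W FR=S RL=W RR=W
t=28: phase=(1,3,7,13) vs β=4 → FL=S FR=S RL=W RR=W
t=29: phase=(2,4,8,14) vs β=4 → FL=S FR=W RL=W RR=W


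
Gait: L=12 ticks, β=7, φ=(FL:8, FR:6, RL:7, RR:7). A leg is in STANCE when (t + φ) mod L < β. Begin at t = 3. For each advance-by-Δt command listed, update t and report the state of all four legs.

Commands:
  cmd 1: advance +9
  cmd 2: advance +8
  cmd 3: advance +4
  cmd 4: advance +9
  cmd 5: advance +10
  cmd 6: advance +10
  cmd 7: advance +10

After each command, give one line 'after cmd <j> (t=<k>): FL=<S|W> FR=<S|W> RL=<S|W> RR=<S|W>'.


start t=3: FL=W FR=W RL=W RR=W
cmd 1: advance +9 → t=12, phase=(8,6,7,7) → FL=W FR=S RL=W RR=W
cmd 2: advance +8 → t=20, phase=(4,2,3,3) → FL=S FR=S RL=S RR=S
cmd 3: advance +4 → t=24, phase=(8,6,7,7) → FL=W FR=S RL=W RR=W
cmd 4: advance +9 → t=33, phase=(5,3,4,4) → FL=S FR=S RL=S RR=S
cmd 5: advance +10 → t=43, phase=(3,1,2,2) → FL=S FR=S RL=S RR=S
cmd 6: advance +10 → t=53, phase=(1,11,0,0) → FL=S FR=W RL=S RR=S
cmd 7: advance +10 → t=63, phase=(11,9,10,10) → FL=W FR=W RL=W RR=W

after cmd 1 (t=12): FL=W FR=S RL=W RR=W
after cmd 2 (t=20): FL=S FR=S RL=S RR=S
after cmd 3 (t=24): FL=W FR=S RL=W RR=W
after cmd 4 (t=33): FL=S FR=S RL=S RR=S
after cmd 5 (t=43): FL=S FR=S RL=S RR=S
after cmd 6 (t=53): FL=S FR=W RL=S RR=S
after cmd 7 (t=63): FL=W FR=W RL=W RR=W


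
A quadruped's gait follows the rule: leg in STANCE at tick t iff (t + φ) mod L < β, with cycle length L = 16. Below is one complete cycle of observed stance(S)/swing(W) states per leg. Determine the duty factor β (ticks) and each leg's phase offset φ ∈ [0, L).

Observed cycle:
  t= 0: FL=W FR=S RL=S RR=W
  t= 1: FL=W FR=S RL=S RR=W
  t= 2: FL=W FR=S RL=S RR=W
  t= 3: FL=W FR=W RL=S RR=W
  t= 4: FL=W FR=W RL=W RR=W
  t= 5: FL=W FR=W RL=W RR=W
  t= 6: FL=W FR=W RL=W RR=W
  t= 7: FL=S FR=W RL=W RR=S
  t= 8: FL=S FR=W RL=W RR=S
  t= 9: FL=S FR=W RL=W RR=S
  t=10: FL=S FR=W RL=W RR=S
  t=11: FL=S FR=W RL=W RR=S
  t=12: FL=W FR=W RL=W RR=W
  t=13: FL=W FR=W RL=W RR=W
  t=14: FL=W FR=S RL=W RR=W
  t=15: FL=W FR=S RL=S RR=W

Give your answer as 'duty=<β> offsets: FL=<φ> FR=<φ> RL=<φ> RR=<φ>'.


duty β = stance ticks per leg = 5
FL: stance ticks = 5; W→S at t=7 → φ=9
FR: stance ticks = 5; W→S at t=14 → φ=2
RL: stance ticks = 5; W→S at t=15 → φ=1
RR: stance ticks = 5; W→S at t=7 → φ=9

duty=5 offsets: FL=9 FR=2 RL=1 RR=9


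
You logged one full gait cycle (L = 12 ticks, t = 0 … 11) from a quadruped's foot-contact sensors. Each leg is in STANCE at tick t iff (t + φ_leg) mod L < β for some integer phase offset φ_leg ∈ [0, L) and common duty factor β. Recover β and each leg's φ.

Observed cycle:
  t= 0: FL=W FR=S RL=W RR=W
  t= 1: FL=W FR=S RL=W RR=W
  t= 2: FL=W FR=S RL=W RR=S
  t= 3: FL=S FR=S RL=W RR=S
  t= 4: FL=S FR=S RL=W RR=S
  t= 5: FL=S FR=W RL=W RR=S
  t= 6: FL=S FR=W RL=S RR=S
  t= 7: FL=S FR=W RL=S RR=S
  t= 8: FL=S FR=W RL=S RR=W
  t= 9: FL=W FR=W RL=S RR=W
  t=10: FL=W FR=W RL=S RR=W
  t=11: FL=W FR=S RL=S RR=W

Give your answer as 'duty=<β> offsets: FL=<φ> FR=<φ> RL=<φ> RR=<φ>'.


duty β = stance ticks per leg = 6
FL: stance ticks = 6; W→S at t=3 → φ=9
FR: stance ticks = 6; W→S at t=11 → φ=1
RL: stance ticks = 6; W→S at t=6 → φ=6
RR: stance ticks = 6; W→S at t=2 → φ=10

duty=6 offsets: FL=9 FR=1 RL=6 RR=10


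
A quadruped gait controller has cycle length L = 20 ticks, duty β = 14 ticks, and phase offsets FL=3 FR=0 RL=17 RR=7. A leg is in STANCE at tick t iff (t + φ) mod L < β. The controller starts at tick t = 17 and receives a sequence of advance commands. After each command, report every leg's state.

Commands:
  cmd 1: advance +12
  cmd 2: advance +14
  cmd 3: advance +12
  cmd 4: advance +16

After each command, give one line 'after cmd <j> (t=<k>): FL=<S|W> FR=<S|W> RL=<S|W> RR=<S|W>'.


after cmd 1 (t=29): FL=S FR=S RL=S RR=W
after cmd 2 (t=43): FL=S FR=S RL=S RR=S
after cmd 3 (t=55): FL=W FR=W RL=S RR=S
after cmd 4 (t=71): FL=W FR=S RL=S RR=W

start t=17: FL=S FR=W RL=W RR=S
cmd 1: advance +12 → t=29, phase=(12,9,6,16) → FL=S FR=S RL=S RR=W
cmd 2: advance +14 → t=43, phase=(6,3,0,10) → FL=S FR=S RL=S RR=S
cmd 3: advance +12 → t=55, phase=(18,15,12,2) → FL=W FR=W RL=S RR=S
cmd 4: advance +16 → t=71, phase=(14,11,8,18) → FL=W FR=S RL=S RR=W


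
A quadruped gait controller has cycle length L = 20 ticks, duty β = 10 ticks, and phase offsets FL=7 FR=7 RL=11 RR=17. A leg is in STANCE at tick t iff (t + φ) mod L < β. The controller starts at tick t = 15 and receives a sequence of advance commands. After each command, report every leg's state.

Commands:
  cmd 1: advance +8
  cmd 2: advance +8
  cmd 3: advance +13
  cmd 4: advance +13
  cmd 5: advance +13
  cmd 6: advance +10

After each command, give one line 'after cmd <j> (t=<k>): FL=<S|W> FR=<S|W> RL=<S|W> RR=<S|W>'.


start t=15: FL=S FR=S RL=S RR=W
cmd 1: advance +8 → t=23, phase=(10,10,14,0) → FL=W FR=W RL=W RR=S
cmd 2: advance +8 → t=31, phase=(18,18,2,8) → FL=W FR=W RL=S RR=S
cmd 3: advance +13 → t=44, phase=(11,11,15,1) → FL=W FR=W RL=W RR=S
cmd 4: advance +13 → t=57, phase=(4,4,8,14) → FL=S FR=S RL=S RR=W
cmd 5: advance +13 → t=70, phase=(17,17,1,7) → FL=W FR=W RL=S RR=S
cmd 6: advance +10 → t=80, phase=(7,7,11,17) → FL=S FR=S RL=W RR=W

after cmd 1 (t=23): FL=W FR=W RL=W RR=S
after cmd 2 (t=31): FL=W FR=W RL=S RR=S
after cmd 3 (t=44): FL=W FR=W RL=W RR=S
after cmd 4 (t=57): FL=S FR=S RL=S RR=W
after cmd 5 (t=70): FL=W FR=W RL=S RR=S
after cmd 6 (t=80): FL=S FR=S RL=W RR=W


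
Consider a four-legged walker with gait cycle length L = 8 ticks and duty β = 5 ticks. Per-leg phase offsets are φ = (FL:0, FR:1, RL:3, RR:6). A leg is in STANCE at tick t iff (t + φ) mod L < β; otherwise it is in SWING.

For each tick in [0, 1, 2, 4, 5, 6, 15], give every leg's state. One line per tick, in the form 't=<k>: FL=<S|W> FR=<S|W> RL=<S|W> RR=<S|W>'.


t=0: FL=S FR=S RL=S RR=W
t=1: FL=S FR=S RL=S RR=W
t=2: FL=S FR=S RL=W RR=S
t=4: FL=S FR=W RL=W RR=S
t=5: FL=W FR=W RL=S RR=S
t=6: FL=W FR=W RL=S RR=S
t=15: FL=W FR=S RL=S RR=W

t=0: phase=(0,1,3,6) vs β=5 → FL=S FR=S RL=S RR=W
t=1: phase=(1,2,4,7) vs β=5 → FL=S FR=S RL=S RR=W
t=2: phase=(2,3,5,0) vs β=5 → FL=S FR=S RL=W RR=S
t=4: phase=(4,5,7,2) vs β=5 → FL=S FR=W RL=W RR=S
t=5: phase=(5,6,0,3) vs β=5 → FL=W FR=W RL=S RR=S
t=6: phase=(6,7,1,4) vs β=5 → FL=W FR=W RL=S RR=S
t=15: phase=(7,0,2,5) vs β=5 → FL=W FR=S RL=S RR=W


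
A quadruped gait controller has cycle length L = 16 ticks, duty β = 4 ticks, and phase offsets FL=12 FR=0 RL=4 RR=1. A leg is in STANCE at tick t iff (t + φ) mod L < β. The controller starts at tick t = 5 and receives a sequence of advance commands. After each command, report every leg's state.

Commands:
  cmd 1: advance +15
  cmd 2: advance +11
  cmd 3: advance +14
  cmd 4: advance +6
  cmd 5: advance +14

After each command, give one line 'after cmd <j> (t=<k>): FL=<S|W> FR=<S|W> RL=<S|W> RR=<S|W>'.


start t=5: FL=S FR=W RL=W RR=W
cmd 1: advance +15 → t=20, phase=(0,4,8,5) → FL=S FR=W RL=W RR=W
cmd 2: advance +11 → t=31, phase=(11,15,3,0) → FL=W FR=W RL=S RR=S
cmd 3: advance +14 → t=45, phase=(9,13,1,14) → FL=W FR=W RL=S RR=W
cmd 4: advance +6 → t=51, phase=(15,3,7,4) → FL=W FR=S RL=W RR=W
cmd 5: advance +14 → t=65, phase=(13,1,5,2) → FL=W FR=S RL=W RR=S

after cmd 1 (t=20): FL=S FR=W RL=W RR=W
after cmd 2 (t=31): FL=W FR=W RL=S RR=S
after cmd 3 (t=45): FL=W FR=W RL=S RR=W
after cmd 4 (t=51): FL=W FR=S RL=W RR=W
after cmd 5 (t=65): FL=W FR=S RL=W RR=S


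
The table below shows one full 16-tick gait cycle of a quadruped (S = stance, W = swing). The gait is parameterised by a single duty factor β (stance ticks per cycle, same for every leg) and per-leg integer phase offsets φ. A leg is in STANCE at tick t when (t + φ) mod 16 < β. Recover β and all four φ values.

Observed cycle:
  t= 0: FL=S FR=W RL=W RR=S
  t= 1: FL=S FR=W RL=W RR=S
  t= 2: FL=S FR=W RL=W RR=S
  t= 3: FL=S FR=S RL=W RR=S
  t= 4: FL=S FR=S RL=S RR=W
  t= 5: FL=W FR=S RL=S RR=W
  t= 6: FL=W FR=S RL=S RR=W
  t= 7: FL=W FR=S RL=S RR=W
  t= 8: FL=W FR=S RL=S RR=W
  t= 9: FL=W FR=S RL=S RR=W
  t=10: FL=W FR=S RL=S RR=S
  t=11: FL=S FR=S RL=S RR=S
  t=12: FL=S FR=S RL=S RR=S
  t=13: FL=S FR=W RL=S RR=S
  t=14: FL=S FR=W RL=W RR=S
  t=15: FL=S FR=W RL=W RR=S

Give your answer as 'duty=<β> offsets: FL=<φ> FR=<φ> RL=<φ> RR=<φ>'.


duty β = stance ticks per leg = 10
FL: stance ticks = 10; W→S at t=11 → φ=5
FR: stance ticks = 10; W→S at t=3 → φ=13
RL: stance ticks = 10; W→S at t=4 → φ=12
RR: stance ticks = 10; W→S at t=10 → φ=6

duty=10 offsets: FL=5 FR=13 RL=12 RR=6


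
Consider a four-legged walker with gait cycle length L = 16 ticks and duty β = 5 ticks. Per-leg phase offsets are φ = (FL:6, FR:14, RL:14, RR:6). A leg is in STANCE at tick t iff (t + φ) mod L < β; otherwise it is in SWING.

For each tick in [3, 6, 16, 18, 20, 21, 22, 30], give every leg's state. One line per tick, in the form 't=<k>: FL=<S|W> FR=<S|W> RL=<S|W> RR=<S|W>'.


t=3: phase=(9,1,1,9) vs β=5 → FL=W FR=S RL=S RR=W
t=6: phase=(12,4,4,12) vs β=5 → FL=W FR=S RL=S RR=W
t=16: phase=(6,14,14,6) vs β=5 → FL=W FR=W RL=W RR=W
t=18: phase=(8,0,0,8) vs β=5 → FL=W FR=S RL=S RR=W
t=20: phase=(10,2,2,10) vs β=5 → FL=W FR=S RL=S RR=W
t=21: phase=(11,3,3,11) vs β=5 → FL=W FR=S RL=S RR=W
t=22: phase=(12,4,4,12) vs β=5 → FL=W FR=S RL=S RR=W
t=30: phase=(4,12,12,4) vs β=5 → FL=S FR=W RL=W RR=S

t=3: FL=W FR=S RL=S RR=W
t=6: FL=W FR=S RL=S RR=W
t=16: FL=W FR=W RL=W RR=W
t=18: FL=W FR=S RL=S RR=W
t=20: FL=W FR=S RL=S RR=W
t=21: FL=W FR=S RL=S RR=W
t=22: FL=W FR=S RL=S RR=W
t=30: FL=S FR=W RL=W RR=S


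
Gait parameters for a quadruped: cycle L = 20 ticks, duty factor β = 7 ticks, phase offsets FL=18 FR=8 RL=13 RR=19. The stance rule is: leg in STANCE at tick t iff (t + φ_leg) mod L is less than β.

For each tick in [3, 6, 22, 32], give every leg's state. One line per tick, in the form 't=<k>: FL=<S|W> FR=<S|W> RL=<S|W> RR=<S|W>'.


t=3: phase=(1,11,16,2) vs β=7 → FL=S FR=W RL=W RR=S
t=6: phase=(4,14,19,5) vs β=7 → FL=S FR=W RL=W RR=S
t=22: phase=(0,10,15,1) vs β=7 → FL=S FR=W RL=W RR=S
t=32: phase=(10,0,5,11) vs β=7 → FL=W FR=S RL=S RR=W

t=3: FL=S FR=W RL=W RR=S
t=6: FL=S FR=W RL=W RR=S
t=22: FL=S FR=W RL=W RR=S
t=32: FL=W FR=S RL=S RR=W


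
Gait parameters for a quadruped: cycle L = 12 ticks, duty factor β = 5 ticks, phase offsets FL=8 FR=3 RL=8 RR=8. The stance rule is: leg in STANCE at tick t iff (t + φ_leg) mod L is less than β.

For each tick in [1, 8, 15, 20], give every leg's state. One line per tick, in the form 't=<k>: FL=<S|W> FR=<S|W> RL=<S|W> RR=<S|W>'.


t=1: FL=W FR=S RL=W RR=W
t=8: FL=S FR=W RL=S RR=S
t=15: FL=W FR=W RL=W RR=W
t=20: FL=S FR=W RL=S RR=S

t=1: phase=(9,4,9,9) vs β=5 → FL=W FR=S RL=W RR=W
t=8: phase=(4,11,4,4) vs β=5 → FL=S FR=W RL=S RR=S
t=15: phase=(11,6,11,11) vs β=5 → FL=W FR=W RL=W RR=W
t=20: phase=(4,11,4,4) vs β=5 → FL=S FR=W RL=S RR=S


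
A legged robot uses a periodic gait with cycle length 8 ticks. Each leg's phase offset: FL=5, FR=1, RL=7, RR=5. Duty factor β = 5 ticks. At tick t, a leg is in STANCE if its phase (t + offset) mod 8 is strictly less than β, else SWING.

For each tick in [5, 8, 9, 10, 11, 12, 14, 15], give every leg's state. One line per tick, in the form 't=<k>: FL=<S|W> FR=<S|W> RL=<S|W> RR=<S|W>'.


t=5: FL=S FR=W RL=S RR=S
t=8: FL=W FR=S RL=W RR=W
t=9: FL=W FR=S RL=S RR=W
t=10: FL=W FR=S RL=S RR=W
t=11: FL=S FR=S RL=S RR=S
t=12: FL=S FR=W RL=S RR=S
t=14: FL=S FR=W RL=W RR=S
t=15: FL=S FR=S RL=W RR=S

t=5: phase=(2,6,4,2) vs β=5 → FL=S FR=W RL=S RR=S
t=8: phase=(5,1,7,5) vs β=5 → FL=W FR=S RL=W RR=W
t=9: phase=(6,2,0,6) vs β=5 → FL=W FR=S RL=S RR=W
t=10: phase=(7,3,1,7) vs β=5 → FL=W FR=S RL=S RR=W
t=11: phase=(0,4,2,0) vs β=5 → FL=S FR=S RL=S RR=S
t=12: phase=(1,5,3,1) vs β=5 → FL=S FR=W RL=S RR=S
t=14: phase=(3,7,5,3) vs β=5 → FL=S FR=W RL=W RR=S
t=15: phase=(4,0,6,4) vs β=5 → FL=S FR=S RL=W RR=S


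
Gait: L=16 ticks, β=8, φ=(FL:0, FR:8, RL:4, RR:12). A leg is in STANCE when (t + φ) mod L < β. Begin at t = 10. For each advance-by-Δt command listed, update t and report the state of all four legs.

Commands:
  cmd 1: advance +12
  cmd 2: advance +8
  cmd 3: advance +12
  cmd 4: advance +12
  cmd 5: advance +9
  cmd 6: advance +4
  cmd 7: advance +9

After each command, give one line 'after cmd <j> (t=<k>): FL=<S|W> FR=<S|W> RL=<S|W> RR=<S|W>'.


after cmd 1 (t=22): FL=S FR=W RL=W RR=S
after cmd 2 (t=30): FL=W FR=S RL=S RR=W
after cmd 3 (t=42): FL=W FR=S RL=W RR=S
after cmd 4 (t=54): FL=S FR=W RL=W RR=S
after cmd 5 (t=63): FL=W FR=S RL=S RR=W
after cmd 6 (t=67): FL=S FR=W RL=S RR=W
after cmd 7 (t=76): FL=W FR=S RL=S RR=W

start t=10: FL=W FR=S RL=W RR=S
cmd 1: advance +12 → t=22, phase=(6,14,10,2) → FL=S FR=W RL=W RR=S
cmd 2: advance +8 → t=30, phase=(14,6,2,10) → FL=W FR=S RL=S RR=W
cmd 3: advance +12 → t=42, phase=(10,2,14,6) → FL=W FR=S RL=W RR=S
cmd 4: advance +12 → t=54, phase=(6,14,10,2) → FL=S FR=W RL=W RR=S
cmd 5: advance +9 → t=63, phase=(15,7,3,11) → FL=W FR=S RL=S RR=W
cmd 6: advance +4 → t=67, phase=(3,11,7,15) → FL=S FR=W RL=S RR=W
cmd 7: advance +9 → t=76, phase=(12,4,0,8) → FL=W FR=S RL=S RR=W


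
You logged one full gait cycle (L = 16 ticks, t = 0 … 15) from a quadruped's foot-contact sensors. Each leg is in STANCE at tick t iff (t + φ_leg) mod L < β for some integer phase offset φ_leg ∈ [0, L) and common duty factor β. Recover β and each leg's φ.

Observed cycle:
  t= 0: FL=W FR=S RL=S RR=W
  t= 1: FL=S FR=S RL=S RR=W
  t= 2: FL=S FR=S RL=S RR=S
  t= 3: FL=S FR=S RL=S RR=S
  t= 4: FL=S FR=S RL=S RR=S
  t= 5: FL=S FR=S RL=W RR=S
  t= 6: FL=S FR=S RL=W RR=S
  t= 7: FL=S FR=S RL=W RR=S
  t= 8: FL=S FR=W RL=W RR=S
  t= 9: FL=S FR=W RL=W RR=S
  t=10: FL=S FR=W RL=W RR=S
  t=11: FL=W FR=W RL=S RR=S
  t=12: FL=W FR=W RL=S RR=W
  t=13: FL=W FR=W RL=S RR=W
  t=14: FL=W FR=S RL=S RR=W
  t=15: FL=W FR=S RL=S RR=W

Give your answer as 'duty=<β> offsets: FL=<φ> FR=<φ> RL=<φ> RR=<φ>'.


duty=10 offsets: FL=15 FR=2 RL=5 RR=14

duty β = stance ticks per leg = 10
FL: stance ticks = 10; W→S at t=1 → φ=15
FR: stance ticks = 10; W→S at t=14 → φ=2
RL: stance ticks = 10; W→S at t=11 → φ=5
RR: stance ticks = 10; W→S at t=2 → φ=14


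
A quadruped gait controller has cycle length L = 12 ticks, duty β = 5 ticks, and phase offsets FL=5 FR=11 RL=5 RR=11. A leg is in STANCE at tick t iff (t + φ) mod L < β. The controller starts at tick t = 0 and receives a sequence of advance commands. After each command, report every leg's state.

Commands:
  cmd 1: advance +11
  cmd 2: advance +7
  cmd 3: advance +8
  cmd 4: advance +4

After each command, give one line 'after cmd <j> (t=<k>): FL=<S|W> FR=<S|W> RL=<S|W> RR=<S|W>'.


after cmd 1 (t=11): FL=S FR=W RL=S RR=W
after cmd 2 (t=18): FL=W FR=W RL=W RR=W
after cmd 3 (t=26): FL=W FR=S RL=W RR=S
after cmd 4 (t=30): FL=W FR=W RL=W RR=W

start t=0: FL=W FR=W RL=W RR=W
cmd 1: advance +11 → t=11, phase=(4,10,4,10) → FL=S FR=W RL=S RR=W
cmd 2: advance +7 → t=18, phase=(11,5,11,5) → FL=W FR=W RL=W RR=W
cmd 3: advance +8 → t=26, phase=(7,1,7,1) → FL=W FR=S RL=W RR=S
cmd 4: advance +4 → t=30, phase=(11,5,11,5) → FL=W FR=W RL=W RR=W
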